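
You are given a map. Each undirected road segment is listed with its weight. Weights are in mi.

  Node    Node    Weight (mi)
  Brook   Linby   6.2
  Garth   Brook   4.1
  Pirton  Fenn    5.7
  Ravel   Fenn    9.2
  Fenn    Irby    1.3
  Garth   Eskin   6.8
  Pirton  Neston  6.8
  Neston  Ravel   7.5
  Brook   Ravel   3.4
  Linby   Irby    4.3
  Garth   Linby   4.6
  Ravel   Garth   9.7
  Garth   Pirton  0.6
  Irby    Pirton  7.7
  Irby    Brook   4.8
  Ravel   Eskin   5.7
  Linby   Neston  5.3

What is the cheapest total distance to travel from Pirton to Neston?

6.8 mi

Compare a few routes:
Pirton–Garth–Brook–Ravel–Neston: 0.6+4.1+3.4+7.5 = 15.6
Pirton–Neston: 6.8 = 6.8
Pirton–Garth–Linby–Neston: 0.6+4.6+5.3 = 10.5
Cheapest is Pirton–Neston at 6.8 mi.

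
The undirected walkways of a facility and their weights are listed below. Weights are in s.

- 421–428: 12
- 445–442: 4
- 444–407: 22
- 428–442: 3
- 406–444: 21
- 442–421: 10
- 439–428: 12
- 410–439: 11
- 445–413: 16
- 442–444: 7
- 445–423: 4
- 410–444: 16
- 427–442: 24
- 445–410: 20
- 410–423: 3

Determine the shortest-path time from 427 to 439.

39 s

Settle nodes by increasing distance from 427:
427: 0
442: 24  (via 427)
428: 27  (via 442)
445: 28  (via 442)
444: 31  (via 442)
423: 32  (via 445)
421: 34  (via 442)
410: 35  (via 423)
439: 39  (via 428)
Shortest route: 427–442–428–439 = 39 s.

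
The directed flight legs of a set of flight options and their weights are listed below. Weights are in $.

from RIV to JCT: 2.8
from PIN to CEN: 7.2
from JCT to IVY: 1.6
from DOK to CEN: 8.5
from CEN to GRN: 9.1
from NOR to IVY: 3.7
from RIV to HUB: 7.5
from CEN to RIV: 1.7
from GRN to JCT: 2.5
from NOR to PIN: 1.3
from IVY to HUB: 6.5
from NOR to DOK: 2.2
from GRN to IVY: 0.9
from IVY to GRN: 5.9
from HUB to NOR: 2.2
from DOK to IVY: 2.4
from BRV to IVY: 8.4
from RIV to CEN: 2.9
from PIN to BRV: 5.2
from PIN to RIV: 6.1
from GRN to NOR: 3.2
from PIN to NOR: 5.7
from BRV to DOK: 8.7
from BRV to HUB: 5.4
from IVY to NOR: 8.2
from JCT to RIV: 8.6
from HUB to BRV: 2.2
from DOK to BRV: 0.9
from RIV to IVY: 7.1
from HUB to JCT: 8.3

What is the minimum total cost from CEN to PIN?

Settle nodes by increasing distance from CEN:
CEN: 0
RIV: 1.7  (via CEN)
JCT: 4.5  (via RIV)
IVY: 6.1  (via JCT)
GRN: 9.1  (via CEN)
HUB: 9.2  (via RIV)
NOR: 11.4  (via HUB)
BRV: 11.4  (via HUB)
PIN: 12.7  (via NOR)
Shortest route: CEN–RIV–HUB–NOR–PIN = $12.7.

$12.7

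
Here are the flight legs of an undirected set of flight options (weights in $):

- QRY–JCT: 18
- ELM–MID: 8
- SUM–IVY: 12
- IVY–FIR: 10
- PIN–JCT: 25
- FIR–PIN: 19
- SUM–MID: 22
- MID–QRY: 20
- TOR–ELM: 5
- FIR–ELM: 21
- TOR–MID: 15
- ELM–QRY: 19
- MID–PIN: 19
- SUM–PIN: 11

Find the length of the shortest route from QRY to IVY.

Shortest distances from QRY:
QRY: 0
JCT: 18  (via QRY)
ELM: 19  (via QRY)
MID: 20  (via QRY)
TOR: 24  (via ELM)
PIN: 39  (via MID)
FIR: 40  (via ELM)
SUM: 42  (via MID)
IVY: 50  (via FIR)
Shortest route: QRY → ELM → FIR → IVY = $50.

$50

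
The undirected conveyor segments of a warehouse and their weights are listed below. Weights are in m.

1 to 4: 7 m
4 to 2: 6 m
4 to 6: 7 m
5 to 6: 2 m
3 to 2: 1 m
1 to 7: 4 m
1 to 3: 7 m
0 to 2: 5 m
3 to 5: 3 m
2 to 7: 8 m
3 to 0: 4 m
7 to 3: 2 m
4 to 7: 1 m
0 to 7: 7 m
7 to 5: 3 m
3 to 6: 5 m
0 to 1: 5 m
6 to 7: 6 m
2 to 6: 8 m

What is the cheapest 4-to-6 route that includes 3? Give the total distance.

Best 4 to 3: 4 → 7 → 3 costing 3
Shortest 3→6: 3 → 6 = 5
Total via 3: 3 + 5 = 8 m.

8 m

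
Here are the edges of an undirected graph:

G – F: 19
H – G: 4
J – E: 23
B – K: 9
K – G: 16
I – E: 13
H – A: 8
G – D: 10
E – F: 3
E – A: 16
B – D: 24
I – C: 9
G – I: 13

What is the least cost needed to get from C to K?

38

Candidate routes:
C–I–G–K: 9+13+16 = 38
C–I–E–F–G–K: 9+13+3+19+16 = 60
The minimum is 38 via C–I–G–K.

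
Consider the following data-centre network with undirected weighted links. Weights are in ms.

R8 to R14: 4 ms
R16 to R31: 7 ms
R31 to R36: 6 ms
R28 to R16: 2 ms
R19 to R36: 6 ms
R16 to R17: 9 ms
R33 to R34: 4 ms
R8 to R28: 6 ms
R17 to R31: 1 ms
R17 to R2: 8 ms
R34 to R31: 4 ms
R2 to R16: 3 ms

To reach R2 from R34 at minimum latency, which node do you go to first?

Candidate routes:
R34 → R31 → R17 → R2: 4+1+8 = 13
R34 → R31 → R16 → R2: 4+7+3 = 14
The minimum is 13 ms via R34 → R31 → R17 → R2.
So from R34 the first move is to R31.

R31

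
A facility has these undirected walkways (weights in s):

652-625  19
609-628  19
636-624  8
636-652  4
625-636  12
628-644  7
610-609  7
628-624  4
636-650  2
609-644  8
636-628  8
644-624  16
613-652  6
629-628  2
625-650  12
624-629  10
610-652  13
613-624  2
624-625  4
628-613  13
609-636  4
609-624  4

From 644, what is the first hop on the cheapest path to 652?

609

Enumerating some paths:
644 - 628 - 624 - 613 - 652: 7+4+2+6 = 19
644 - 628 - 636 - 652: 7+8+4 = 19
644 - 609 - 636 - 652: 8+4+4 = 16
Cheapest is 644 - 609 - 636 - 652 at 16 s.
So from 644 the first move is to 609.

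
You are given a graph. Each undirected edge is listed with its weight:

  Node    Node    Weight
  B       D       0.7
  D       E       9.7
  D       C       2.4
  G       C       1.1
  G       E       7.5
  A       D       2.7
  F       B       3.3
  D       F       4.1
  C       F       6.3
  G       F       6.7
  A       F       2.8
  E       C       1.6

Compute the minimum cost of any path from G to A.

6.2

Shortest distances from G:
G: 0
C: 1.1  (via G)
E: 2.7  (via C)
D: 3.5  (via C)
B: 4.2  (via D)
A: 6.2  (via D)
Shortest route: G → C → D → A = 6.2.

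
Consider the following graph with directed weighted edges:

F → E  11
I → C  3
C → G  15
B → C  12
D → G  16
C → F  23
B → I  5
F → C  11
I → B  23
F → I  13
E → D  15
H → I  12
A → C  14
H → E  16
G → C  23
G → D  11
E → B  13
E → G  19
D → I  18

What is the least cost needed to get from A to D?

Settle nodes by increasing distance from A:
A: 0
C: 14  (via A)
G: 29  (via C)
F: 37  (via C)
D: 40  (via G)
Shortest route: A–C–G–D = 40.

40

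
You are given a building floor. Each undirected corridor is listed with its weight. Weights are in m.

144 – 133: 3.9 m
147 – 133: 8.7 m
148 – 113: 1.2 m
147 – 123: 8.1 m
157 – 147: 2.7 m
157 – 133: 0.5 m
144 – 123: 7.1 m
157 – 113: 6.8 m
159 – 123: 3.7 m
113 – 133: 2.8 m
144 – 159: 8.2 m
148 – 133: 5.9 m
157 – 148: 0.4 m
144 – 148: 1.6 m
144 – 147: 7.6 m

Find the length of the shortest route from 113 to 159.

Enumerating some paths:
113 - 148 - 144 - 159: 1.2+1.6+8.2 = 11
113 - 133 - 157 - 148 - 144 - 159: 2.8+0.5+0.4+1.6+8.2 = 13.5
The minimum is 11 m via 113 - 148 - 144 - 159.

11 m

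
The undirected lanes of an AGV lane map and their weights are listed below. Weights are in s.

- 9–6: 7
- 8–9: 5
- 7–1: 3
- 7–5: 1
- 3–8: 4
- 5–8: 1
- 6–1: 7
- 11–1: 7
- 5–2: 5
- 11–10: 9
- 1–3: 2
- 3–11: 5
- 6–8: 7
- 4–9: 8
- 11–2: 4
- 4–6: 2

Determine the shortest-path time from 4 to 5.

Compare a few routes:
4 → 6 → 8 → 5: 2+7+1 = 10
4 → 6 → 1 → 7 → 5: 2+7+3+1 = 13
4 → 9 → 8 → 5: 8+5+1 = 14
4 → 6 → 9 → 8 → 5: 2+7+5+1 = 15
Cheapest is 4 → 6 → 8 → 5 at 10 s.

10 s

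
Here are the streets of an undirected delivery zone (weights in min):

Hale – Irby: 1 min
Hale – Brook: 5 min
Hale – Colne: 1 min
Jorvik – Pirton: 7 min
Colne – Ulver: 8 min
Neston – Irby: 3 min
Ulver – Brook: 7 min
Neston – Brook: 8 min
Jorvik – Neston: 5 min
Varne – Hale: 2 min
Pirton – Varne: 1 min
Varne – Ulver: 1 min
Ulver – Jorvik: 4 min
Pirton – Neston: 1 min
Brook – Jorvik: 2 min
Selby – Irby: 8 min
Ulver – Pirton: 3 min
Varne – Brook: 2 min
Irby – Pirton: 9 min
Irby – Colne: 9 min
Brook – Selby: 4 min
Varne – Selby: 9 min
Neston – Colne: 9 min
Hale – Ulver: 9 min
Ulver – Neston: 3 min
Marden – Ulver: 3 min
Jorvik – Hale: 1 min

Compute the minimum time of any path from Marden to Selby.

Settle nodes by increasing distance from Marden:
Marden: 0
Ulver: 3  (via Marden)
Varne: 4  (via Ulver)
Pirton: 5  (via Varne)
Neston: 6  (via Ulver)
Brook: 6  (via Varne)
Hale: 6  (via Varne)
Colne: 7  (via Hale)
Jorvik: 7  (via Ulver)
Irby: 7  (via Hale)
Selby: 10  (via Brook)
Shortest route: Marden → Ulver → Varne → Brook → Selby = 10 min.

10 min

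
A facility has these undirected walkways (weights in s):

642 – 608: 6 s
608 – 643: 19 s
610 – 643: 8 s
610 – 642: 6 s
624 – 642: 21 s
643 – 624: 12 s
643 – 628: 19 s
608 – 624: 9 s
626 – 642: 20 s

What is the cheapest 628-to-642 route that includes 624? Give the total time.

Best 628 to 624: 628–643–624 costing 31
Best 624 to 642: 624–608–642 costing 15
Total via 624: 31 + 15 = 46 s.

46 s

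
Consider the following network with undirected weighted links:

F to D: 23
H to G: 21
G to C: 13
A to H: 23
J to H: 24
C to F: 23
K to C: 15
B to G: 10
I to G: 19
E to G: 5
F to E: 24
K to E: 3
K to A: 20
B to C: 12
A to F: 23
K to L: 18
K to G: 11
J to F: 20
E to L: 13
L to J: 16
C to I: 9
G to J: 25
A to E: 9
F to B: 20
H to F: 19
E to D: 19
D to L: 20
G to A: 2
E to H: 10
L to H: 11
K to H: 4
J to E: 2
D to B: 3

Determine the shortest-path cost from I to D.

Running Dijkstra from I:
I: 0
C: 9  (via I)
G: 19  (via I)
A: 21  (via G)
B: 21  (via C)
D: 24  (via B)
Shortest route: I–C–B–D = 24.

24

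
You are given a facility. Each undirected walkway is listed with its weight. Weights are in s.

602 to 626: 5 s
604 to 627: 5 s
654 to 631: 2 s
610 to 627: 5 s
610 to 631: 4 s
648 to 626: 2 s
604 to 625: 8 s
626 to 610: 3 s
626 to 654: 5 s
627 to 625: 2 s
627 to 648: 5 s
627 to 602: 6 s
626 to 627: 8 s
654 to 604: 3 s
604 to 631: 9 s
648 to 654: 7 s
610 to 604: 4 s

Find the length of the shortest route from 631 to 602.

12 s

Shortest distances from 631:
631: 0
654: 2  (via 631)
610: 4  (via 631)
604: 5  (via 654)
626: 7  (via 654)
627: 9  (via 610)
648: 9  (via 654)
625: 11  (via 627)
602: 12  (via 626)
Shortest route: 631–654–626–602 = 12 s.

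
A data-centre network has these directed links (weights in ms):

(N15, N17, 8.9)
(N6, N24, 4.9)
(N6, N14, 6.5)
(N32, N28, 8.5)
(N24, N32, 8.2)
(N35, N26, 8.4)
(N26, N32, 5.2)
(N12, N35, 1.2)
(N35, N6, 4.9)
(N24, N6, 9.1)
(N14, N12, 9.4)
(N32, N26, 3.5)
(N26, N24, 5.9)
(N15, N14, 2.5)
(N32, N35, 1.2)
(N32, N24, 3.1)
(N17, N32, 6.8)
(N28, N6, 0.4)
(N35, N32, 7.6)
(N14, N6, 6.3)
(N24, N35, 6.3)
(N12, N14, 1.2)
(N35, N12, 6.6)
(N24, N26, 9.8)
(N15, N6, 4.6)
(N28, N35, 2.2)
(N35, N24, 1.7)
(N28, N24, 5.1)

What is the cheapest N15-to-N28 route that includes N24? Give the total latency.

Best N15 to N24: N15 → N6 → N24 costing 9.5
Best N24 to N28: N24 → N32 → N28 costing 16.7
Total via N24: 9.5 + 16.7 = 26.2 ms.

26.2 ms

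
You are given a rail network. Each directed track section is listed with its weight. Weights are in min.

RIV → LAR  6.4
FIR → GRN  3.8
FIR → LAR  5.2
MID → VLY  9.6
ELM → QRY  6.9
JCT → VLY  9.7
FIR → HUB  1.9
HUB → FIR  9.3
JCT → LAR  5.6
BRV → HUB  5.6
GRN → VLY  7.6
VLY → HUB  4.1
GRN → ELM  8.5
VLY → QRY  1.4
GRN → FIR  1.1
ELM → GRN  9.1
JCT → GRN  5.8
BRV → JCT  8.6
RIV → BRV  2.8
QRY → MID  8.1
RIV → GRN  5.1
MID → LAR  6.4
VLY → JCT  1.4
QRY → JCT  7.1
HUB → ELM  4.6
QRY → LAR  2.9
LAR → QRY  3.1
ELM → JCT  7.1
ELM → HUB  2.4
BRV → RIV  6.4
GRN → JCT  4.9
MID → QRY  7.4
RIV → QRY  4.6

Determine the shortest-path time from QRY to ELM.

20.5 min

Compare a few routes:
QRY - JCT - GRN - ELM: 7.1+5.8+8.5 = 21.4
QRY - JCT - GRN - FIR - HUB - ELM: 7.1+5.8+1.1+1.9+4.6 = 20.5
The minimum is 20.5 min via QRY - JCT - GRN - FIR - HUB - ELM.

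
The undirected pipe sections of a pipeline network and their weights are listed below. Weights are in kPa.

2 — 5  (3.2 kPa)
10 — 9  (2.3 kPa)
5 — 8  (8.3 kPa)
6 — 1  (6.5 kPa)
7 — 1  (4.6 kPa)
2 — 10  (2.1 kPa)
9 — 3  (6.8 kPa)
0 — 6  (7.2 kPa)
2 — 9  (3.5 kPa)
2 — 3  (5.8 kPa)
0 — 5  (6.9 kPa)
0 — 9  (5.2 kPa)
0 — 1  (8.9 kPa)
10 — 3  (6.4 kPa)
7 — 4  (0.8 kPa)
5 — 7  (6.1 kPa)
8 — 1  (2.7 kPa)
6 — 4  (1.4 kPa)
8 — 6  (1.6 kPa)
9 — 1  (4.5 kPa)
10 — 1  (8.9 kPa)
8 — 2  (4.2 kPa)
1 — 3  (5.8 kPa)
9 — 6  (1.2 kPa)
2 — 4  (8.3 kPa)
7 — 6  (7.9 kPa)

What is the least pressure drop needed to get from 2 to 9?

3.5 kPa

Shortest distances from 2:
2: 0
10: 2.1  (via 2)
5: 3.2  (via 2)
9: 3.5  (via 2)
Shortest route: 2 → 9 = 3.5 kPa.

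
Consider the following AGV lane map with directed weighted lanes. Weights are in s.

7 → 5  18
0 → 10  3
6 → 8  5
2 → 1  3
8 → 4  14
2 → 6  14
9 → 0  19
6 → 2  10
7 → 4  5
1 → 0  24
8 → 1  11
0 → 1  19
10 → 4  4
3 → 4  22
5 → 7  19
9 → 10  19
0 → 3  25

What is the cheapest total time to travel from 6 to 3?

Settle nodes by increasing distance from 6:
6: 0
8: 5  (via 6)
2: 10  (via 6)
1: 13  (via 2)
4: 19  (via 8)
0: 37  (via 1)
10: 40  (via 0)
3: 62  (via 0)
Shortest route: 6–2–1–0–3 = 62 s.

62 s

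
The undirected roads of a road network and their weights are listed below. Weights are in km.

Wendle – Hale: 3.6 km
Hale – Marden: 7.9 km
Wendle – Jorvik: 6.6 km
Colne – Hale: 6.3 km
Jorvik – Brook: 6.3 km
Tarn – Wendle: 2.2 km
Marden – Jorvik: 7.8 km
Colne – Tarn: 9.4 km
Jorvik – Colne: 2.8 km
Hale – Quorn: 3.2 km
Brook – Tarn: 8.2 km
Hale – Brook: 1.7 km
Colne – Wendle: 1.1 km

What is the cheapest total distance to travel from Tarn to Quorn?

9 km

Compare a few routes:
Tarn - Wendle - Hale - Quorn: 2.2+3.6+3.2 = 9
Tarn - Wendle - Colne - Jorvik - Brook - Hale - Quorn: 2.2+1.1+2.8+6.3+1.7+3.2 = 17.3
Tarn - Wendle - Colne - Hale - Quorn: 2.2+1.1+6.3+3.2 = 12.8
Tarn - Brook - Hale - Quorn: 8.2+1.7+3.2 = 13.1
The minimum is 9 km via Tarn - Wendle - Hale - Quorn.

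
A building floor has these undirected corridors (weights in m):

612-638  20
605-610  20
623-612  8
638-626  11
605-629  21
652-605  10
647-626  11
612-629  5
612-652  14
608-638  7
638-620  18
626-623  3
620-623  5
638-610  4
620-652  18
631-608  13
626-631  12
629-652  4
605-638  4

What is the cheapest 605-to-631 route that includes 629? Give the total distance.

Shortest 605→629: 605–652–629 = 14
Shortest 629→631: 629–612–623–626–631 = 28
Total via 629: 14 + 28 = 42 m.

42 m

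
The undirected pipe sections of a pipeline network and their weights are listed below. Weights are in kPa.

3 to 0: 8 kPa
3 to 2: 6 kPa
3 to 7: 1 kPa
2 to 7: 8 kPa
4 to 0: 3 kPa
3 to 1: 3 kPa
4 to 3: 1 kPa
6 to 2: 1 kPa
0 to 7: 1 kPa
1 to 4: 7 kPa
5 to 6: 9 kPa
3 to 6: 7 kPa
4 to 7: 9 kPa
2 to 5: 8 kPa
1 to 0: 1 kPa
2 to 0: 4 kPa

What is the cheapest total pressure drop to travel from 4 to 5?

Running Dijkstra from 4:
4: 0
3: 1  (via 4)
7: 2  (via 3)
0: 3  (via 4)
1: 4  (via 3)
2: 7  (via 3)
6: 8  (via 3)
5: 15  (via 2)
Shortest route: 4–3–2–5 = 15 kPa.

15 kPa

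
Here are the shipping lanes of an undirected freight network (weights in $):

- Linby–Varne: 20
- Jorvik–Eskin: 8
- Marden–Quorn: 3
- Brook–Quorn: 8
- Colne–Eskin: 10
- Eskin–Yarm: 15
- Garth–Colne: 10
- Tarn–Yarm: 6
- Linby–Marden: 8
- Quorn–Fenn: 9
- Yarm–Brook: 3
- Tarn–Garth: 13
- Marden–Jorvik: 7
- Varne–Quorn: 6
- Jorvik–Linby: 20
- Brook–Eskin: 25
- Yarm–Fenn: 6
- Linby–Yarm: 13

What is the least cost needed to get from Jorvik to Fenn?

Shortest distances from Jorvik:
Jorvik: 0
Marden: 7  (via Jorvik)
Eskin: 8  (via Jorvik)
Quorn: 10  (via Marden)
Linby: 15  (via Marden)
Varne: 16  (via Quorn)
Brook: 18  (via Quorn)
Colne: 18  (via Eskin)
Fenn: 19  (via Quorn)
Shortest route: Jorvik → Marden → Quorn → Fenn = $19.

$19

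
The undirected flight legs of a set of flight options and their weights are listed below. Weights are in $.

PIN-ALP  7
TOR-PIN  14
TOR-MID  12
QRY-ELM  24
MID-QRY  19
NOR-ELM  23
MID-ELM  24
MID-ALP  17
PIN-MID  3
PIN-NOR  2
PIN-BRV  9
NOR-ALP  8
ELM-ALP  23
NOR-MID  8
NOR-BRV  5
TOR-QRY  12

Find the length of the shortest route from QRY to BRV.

$29

Enumerating some paths:
QRY–MID–NOR–BRV: 19+8+5 = 32
QRY–MID–PIN–NOR–BRV: 19+3+2+5 = 29
QRY–MID–PIN–BRV: 19+3+9 = 31
The minimum is $29 via QRY–MID–PIN–NOR–BRV.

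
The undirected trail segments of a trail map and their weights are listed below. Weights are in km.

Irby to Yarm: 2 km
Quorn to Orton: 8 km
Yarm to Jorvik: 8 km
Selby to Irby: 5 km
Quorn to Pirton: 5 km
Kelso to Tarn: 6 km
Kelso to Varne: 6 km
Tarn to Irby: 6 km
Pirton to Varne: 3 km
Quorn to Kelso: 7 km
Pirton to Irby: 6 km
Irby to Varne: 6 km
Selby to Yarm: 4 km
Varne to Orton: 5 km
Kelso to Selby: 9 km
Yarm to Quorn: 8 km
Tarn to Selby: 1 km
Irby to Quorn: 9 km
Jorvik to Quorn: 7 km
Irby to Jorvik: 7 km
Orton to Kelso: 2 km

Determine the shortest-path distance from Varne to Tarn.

12 km

Candidate routes:
Varne → Kelso → Tarn: 6+6 = 12
Varne → Orton → Kelso → Tarn: 5+2+6 = 13
Cheapest is Varne → Kelso → Tarn at 12 km.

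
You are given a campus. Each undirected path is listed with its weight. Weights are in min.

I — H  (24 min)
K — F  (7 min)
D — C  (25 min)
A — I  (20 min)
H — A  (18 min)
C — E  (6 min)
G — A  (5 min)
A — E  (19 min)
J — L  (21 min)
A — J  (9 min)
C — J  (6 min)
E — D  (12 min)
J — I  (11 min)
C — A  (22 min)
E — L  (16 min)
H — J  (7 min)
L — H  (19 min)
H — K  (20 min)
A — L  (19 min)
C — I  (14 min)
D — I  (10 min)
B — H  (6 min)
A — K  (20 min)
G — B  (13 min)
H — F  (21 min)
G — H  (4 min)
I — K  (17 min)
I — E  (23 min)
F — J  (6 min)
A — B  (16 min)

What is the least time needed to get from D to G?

32 min

Running Dijkstra from D:
D: 0
I: 10  (via D)
E: 12  (via D)
C: 18  (via E)
J: 21  (via I)
F: 27  (via J)
K: 27  (via I)
H: 28  (via J)
L: 28  (via E)
A: 30  (via I)
G: 32  (via H)
Shortest route: D–I–J–H–G = 32 min.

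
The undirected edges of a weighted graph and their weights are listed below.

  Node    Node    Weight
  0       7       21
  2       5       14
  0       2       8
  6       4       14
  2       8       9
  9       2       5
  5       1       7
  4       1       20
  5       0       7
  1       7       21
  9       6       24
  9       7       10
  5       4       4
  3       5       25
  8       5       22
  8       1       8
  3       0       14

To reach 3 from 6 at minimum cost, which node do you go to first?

Enumerating some paths:
6 - 4 - 5 - 0 - 3: 14+4+7+14 = 39
6 - 9 - 2 - 0 - 3: 24+5+8+14 = 51
6 - 4 - 5 - 3: 14+4+25 = 43
Cheapest is 6 - 4 - 5 - 0 - 3 at 39.
So from 6 the first move is to 4.

4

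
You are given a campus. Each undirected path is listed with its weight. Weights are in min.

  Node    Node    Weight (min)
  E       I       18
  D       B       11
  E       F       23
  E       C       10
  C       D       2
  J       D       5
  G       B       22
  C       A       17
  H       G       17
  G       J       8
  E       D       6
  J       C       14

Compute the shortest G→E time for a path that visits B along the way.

Shortest G→B: G → B = 22
Shortest B→E: B → D → E = 17
Total via B: 22 + 17 = 39 min.

39 min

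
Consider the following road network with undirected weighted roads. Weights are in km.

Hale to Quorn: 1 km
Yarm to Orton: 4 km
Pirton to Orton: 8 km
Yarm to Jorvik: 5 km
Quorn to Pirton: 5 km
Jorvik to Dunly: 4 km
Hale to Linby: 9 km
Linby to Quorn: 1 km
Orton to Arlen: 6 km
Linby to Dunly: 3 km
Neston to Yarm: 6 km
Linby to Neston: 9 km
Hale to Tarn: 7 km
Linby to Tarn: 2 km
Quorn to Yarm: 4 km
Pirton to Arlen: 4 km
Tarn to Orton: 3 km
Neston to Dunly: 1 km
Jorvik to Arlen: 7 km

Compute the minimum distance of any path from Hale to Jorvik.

Running Dijkstra from Hale:
Hale: 0
Quorn: 1  (via Hale)
Linby: 2  (via Quorn)
Tarn: 4  (via Linby)
Yarm: 5  (via Quorn)
Dunly: 5  (via Linby)
Pirton: 6  (via Quorn)
Neston: 6  (via Dunly)
Orton: 7  (via Tarn)
Jorvik: 9  (via Dunly)
Shortest route: Hale → Quorn → Linby → Dunly → Jorvik = 9 km.

9 km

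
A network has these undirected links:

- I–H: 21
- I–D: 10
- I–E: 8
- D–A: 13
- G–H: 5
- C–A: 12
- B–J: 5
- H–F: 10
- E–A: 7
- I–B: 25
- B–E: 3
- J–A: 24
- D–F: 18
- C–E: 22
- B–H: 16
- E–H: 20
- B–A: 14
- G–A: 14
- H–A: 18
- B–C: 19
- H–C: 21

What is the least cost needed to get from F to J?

31

Enumerating some paths:
F - H - B - J: 10+16+5 = 31
F - H - E - B - J: 10+20+3+5 = 38
Cheapest is F - H - B - J at 31.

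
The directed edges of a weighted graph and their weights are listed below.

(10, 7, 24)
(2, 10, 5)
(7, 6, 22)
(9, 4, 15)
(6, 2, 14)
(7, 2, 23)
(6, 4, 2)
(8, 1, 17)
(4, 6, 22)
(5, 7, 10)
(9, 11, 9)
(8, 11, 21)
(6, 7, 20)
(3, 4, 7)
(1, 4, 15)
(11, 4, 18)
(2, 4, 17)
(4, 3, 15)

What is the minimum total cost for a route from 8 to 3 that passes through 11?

54

Shortest 8→11: 8 → 11 = 21
Shortest 11→3: 11 → 4 → 3 = 33
Total via 11: 21 + 33 = 54.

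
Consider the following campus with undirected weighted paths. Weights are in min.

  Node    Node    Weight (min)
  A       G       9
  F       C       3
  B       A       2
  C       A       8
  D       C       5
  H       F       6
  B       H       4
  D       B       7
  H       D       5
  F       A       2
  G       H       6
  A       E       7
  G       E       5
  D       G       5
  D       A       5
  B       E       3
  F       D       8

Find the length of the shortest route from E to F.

Candidate routes:
E–A–F: 7+2 = 9
E–B–A–F: 3+2+2 = 7
E–B–H–F: 3+4+6 = 13
The minimum is 7 min via E–B–A–F.

7 min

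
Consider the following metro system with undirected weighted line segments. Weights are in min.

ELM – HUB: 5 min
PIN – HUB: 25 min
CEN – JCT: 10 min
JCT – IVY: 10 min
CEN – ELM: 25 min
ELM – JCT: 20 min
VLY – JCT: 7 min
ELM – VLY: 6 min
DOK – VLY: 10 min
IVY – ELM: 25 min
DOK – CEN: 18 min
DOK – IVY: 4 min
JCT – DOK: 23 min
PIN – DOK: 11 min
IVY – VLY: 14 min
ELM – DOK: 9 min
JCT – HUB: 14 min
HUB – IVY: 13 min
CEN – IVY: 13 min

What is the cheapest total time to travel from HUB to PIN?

25 min

Settle nodes by increasing distance from HUB:
HUB: 0
ELM: 5  (via HUB)
VLY: 11  (via ELM)
IVY: 13  (via HUB)
JCT: 14  (via HUB)
DOK: 14  (via ELM)
CEN: 24  (via JCT)
PIN: 25  (via HUB)
Shortest route: HUB → PIN = 25 min.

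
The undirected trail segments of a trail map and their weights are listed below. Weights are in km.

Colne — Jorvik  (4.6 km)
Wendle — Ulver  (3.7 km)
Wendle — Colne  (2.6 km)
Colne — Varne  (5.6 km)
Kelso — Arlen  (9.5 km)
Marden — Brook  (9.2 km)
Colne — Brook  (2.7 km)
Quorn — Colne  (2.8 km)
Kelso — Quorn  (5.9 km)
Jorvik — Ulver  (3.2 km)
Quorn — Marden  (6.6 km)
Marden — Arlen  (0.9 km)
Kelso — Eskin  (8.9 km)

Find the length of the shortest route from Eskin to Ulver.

23.9 km

Shortest distances from Eskin:
Eskin: 0
Kelso: 8.9  (via Eskin)
Quorn: 14.8  (via Kelso)
Colne: 17.6  (via Quorn)
Arlen: 18.4  (via Kelso)
Marden: 19.3  (via Arlen)
Wendle: 20.2  (via Colne)
Brook: 20.3  (via Colne)
Jorvik: 22.2  (via Colne)
Varne: 23.2  (via Colne)
Ulver: 23.9  (via Wendle)
Shortest route: Eskin–Kelso–Quorn–Colne–Wendle–Ulver = 23.9 km.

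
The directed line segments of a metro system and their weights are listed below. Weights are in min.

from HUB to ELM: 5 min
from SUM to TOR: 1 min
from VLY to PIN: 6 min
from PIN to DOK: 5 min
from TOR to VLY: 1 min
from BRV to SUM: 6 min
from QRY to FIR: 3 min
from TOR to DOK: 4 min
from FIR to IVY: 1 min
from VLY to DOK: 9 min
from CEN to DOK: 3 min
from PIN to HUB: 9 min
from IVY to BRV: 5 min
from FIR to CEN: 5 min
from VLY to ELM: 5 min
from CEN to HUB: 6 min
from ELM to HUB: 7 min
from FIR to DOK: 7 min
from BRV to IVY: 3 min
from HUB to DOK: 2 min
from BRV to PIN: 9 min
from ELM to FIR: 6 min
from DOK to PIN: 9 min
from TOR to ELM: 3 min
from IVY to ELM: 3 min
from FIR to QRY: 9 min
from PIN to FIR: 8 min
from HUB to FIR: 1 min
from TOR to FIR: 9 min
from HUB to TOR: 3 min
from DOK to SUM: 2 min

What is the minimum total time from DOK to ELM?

6 min

Running Dijkstra from DOK:
DOK: 0
SUM: 2  (via DOK)
TOR: 3  (via SUM)
VLY: 4  (via TOR)
ELM: 6  (via TOR)
Shortest route: DOK–SUM–TOR–ELM = 6 min.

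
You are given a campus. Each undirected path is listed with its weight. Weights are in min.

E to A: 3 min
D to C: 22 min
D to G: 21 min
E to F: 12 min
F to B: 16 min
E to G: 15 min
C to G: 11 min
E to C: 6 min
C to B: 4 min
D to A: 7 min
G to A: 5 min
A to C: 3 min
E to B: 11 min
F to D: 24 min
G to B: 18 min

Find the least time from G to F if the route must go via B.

Best G to B: G → A → C → B costing 12
Shortest B→F: B → F = 16
Total via B: 12 + 16 = 28 min.

28 min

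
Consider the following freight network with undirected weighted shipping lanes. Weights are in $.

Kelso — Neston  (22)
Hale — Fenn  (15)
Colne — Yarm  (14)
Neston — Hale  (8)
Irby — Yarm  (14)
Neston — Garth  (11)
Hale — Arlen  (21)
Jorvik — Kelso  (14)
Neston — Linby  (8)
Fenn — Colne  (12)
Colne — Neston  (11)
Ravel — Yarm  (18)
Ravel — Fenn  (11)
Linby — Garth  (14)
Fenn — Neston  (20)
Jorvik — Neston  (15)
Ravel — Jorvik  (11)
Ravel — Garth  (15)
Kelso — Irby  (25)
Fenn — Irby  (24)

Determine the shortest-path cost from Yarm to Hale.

$33

Running Dijkstra from Yarm:
Yarm: 0
Irby: 14  (via Yarm)
Colne: 14  (via Yarm)
Ravel: 18  (via Yarm)
Neston: 25  (via Colne)
Fenn: 26  (via Colne)
Jorvik: 29  (via Ravel)
Garth: 33  (via Ravel)
Hale: 33  (via Neston)
Shortest route: Yarm–Colne–Neston–Hale = $33.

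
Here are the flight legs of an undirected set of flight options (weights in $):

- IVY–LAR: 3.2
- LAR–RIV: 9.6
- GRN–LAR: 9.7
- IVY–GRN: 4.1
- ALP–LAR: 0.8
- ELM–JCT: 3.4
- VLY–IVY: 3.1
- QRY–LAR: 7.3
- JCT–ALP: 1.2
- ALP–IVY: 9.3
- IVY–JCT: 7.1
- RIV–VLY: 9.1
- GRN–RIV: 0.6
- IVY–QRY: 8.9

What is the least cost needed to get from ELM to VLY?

Running Dijkstra from ELM:
ELM: 0
JCT: 3.4  (via ELM)
ALP: 4.6  (via JCT)
LAR: 5.4  (via ALP)
IVY: 8.6  (via LAR)
VLY: 11.7  (via IVY)
Shortest route: ELM–JCT–ALP–LAR–IVY–VLY = $11.7.

$11.7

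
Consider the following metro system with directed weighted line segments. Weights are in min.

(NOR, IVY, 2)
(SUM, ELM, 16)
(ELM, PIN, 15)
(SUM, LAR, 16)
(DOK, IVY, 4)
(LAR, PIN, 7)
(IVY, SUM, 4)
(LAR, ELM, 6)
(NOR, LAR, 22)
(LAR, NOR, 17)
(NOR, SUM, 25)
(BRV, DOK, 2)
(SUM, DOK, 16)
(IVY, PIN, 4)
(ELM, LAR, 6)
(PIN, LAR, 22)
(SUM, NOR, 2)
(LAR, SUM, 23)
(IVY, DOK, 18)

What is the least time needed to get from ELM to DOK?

Enumerating some paths:
ELM - LAR - NOR - IVY - SUM - DOK: 6+17+2+4+16 = 45
ELM - LAR - SUM - NOR - IVY - DOK: 6+23+2+2+18 = 51
ELM - LAR - SUM - DOK: 6+23+16 = 45
ELM - LAR - NOR - IVY - DOK: 6+17+2+18 = 43
Cheapest is ELM - LAR - NOR - IVY - DOK at 43 min.

43 min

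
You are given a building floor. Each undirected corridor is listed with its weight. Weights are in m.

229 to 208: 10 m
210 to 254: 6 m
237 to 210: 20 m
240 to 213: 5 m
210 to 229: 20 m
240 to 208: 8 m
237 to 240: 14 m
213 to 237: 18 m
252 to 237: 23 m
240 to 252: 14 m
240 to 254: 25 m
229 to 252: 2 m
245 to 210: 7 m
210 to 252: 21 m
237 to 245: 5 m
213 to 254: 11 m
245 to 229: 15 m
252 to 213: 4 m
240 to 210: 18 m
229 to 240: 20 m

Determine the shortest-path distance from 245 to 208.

Shortest distances from 245:
245: 0
237: 5  (via 245)
210: 7  (via 245)
254: 13  (via 210)
229: 15  (via 245)
252: 17  (via 229)
240: 19  (via 237)
213: 21  (via 252)
208: 25  (via 229)
Shortest route: 245–229–208 = 25 m.

25 m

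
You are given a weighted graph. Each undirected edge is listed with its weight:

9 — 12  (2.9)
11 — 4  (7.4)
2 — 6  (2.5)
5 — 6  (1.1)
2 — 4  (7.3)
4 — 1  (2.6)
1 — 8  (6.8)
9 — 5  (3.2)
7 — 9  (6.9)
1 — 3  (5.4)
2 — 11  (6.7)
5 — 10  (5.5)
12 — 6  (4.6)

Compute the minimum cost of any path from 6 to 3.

Enumerating some paths:
6 → 2 → 4 → 1 → 3: 2.5+7.3+2.6+5.4 = 17.8
6 → 2 → 11 → 4 → 1 → 3: 2.5+6.7+7.4+2.6+5.4 = 24.6
Cheapest is 6 → 2 → 4 → 1 → 3 at 17.8.

17.8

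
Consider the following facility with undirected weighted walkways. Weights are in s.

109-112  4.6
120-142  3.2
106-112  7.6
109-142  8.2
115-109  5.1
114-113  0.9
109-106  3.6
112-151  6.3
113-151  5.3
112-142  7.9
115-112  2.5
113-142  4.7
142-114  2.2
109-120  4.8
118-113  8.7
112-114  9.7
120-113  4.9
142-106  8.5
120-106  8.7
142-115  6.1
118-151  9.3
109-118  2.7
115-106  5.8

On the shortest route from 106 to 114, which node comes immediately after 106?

142

Candidate routes:
106 → 109 → 142 → 114: 3.6+8.2+2.2 = 14
106 → 142 → 114: 8.5+2.2 = 10.7
106 → 109 → 120 → 142 → 114: 3.6+4.8+3.2+2.2 = 13.8
Cheapest is 106 → 142 → 114 at 10.7 s.
So from 106 the first move is to 142.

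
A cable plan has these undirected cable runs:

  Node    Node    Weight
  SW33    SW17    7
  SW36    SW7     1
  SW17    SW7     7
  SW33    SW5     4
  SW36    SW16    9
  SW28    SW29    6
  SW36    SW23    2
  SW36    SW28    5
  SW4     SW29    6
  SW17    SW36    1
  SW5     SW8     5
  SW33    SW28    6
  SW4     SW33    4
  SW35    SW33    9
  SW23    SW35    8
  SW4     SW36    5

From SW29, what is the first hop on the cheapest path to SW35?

SW4

Compare a few routes:
SW29–SW4–SW36–SW23–SW35: 6+5+2+8 = 21
SW29–SW4–SW33–SW35: 6+4+9 = 19
Cheapest is SW29–SW4–SW33–SW35 at 19.
So from SW29 the first move is to SW4.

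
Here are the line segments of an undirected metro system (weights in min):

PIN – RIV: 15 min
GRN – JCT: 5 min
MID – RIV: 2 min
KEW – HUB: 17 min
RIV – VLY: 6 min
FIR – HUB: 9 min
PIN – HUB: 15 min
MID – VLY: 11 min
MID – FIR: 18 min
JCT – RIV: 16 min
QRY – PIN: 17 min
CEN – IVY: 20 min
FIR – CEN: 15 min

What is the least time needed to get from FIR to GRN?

Candidate routes:
FIR - MID - RIV - JCT - GRN: 18+2+16+5 = 41
FIR - MID - VLY - RIV - JCT - GRN: 18+11+6+16+5 = 56
The minimum is 41 min via FIR - MID - RIV - JCT - GRN.

41 min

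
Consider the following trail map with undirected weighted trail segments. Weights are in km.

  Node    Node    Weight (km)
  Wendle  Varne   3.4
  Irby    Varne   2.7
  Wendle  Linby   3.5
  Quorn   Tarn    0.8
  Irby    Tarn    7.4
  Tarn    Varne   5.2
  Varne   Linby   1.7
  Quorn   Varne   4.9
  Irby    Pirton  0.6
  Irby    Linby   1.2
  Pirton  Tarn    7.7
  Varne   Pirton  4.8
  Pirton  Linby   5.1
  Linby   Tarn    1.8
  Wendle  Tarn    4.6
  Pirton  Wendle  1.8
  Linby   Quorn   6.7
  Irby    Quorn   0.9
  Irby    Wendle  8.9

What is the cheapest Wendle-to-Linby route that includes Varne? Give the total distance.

Shortest Wendle→Varne: Wendle → Varne = 3.4
Shortest Varne→Linby: Varne → Linby = 1.7
Total via Varne: 3.4 + 1.7 = 5.1 km.

5.1 km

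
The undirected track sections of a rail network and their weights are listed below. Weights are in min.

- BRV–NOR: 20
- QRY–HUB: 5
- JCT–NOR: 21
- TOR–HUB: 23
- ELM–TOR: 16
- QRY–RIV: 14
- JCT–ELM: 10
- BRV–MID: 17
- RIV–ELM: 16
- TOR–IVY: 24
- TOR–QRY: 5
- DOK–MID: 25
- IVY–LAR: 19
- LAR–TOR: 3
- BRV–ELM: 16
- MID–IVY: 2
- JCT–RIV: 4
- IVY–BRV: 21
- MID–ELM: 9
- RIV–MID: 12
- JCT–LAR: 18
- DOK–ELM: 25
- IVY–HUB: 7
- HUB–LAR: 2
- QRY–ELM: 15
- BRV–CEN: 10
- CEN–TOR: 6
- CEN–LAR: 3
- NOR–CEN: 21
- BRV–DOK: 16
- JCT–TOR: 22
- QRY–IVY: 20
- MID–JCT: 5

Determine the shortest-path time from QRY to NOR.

31 min

Compare a few routes:
QRY → HUB → LAR → CEN → NOR: 5+2+3+21 = 31
QRY → TOR → LAR → CEN → NOR: 5+3+3+21 = 32
QRY → TOR → CEN → NOR: 5+6+21 = 32
Cheapest is QRY → HUB → LAR → CEN → NOR at 31 min.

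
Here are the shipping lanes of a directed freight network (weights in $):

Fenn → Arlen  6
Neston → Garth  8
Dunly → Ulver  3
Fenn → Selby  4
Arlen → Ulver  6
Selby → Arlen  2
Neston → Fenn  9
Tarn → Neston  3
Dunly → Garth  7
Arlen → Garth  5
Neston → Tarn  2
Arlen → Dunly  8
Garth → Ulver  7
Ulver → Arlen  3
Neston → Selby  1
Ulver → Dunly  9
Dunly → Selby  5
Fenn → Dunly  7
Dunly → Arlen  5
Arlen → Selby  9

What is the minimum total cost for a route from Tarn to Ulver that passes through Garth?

Shortest Tarn→Garth: Tarn–Neston–Garth = 11
Shortest Garth→Ulver: Garth–Ulver = 7
Total via Garth: 11 + 7 = $18.

$18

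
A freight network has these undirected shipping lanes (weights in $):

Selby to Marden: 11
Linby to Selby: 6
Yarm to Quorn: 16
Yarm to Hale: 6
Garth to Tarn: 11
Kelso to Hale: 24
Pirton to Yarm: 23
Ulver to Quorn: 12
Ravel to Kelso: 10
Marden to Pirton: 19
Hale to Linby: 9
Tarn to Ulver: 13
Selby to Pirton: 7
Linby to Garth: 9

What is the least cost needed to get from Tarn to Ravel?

Candidate routes:
Tarn–Ulver–Quorn–Yarm–Hale–Kelso–Ravel: 13+12+16+6+24+10 = 81
Tarn–Garth–Linby–Selby–Pirton–Yarm–Hale–Kelso–Ravel: 11+9+6+7+23+6+24+10 = 96
Tarn–Garth–Linby–Hale–Kelso–Ravel: 11+9+9+24+10 = 63
Cheapest is Tarn–Garth–Linby–Hale–Kelso–Ravel at $63.

$63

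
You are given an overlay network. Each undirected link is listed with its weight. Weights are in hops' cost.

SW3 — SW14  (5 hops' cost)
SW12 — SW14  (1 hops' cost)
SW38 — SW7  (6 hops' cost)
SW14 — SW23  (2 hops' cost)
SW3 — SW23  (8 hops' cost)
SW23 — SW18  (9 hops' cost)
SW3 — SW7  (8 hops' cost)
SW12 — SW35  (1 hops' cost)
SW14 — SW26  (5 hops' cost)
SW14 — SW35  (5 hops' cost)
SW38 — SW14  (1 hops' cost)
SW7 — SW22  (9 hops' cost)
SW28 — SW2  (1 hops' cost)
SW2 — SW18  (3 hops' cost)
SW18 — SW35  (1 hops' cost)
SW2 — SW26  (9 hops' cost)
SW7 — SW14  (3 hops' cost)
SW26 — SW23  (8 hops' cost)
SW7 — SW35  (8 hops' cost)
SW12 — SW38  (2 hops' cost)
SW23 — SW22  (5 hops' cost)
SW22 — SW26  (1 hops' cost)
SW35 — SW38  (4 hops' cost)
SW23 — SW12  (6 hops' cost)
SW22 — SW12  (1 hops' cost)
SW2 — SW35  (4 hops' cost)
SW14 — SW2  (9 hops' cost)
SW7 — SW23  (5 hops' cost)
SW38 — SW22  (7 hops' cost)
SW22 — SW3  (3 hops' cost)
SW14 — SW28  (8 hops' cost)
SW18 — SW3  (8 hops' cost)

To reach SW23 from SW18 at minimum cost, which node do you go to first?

SW35

Candidate routes:
SW18–SW35–SW14–SW23: 1+5+2 = 8
SW18–SW35–SW12–SW38–SW14–SW23: 1+1+2+1+2 = 7
SW18–SW35–SW12–SW14–SW23: 1+1+1+2 = 5
The minimum is 5 hops' cost via SW18–SW35–SW12–SW14–SW23.
So from SW18 the first move is to SW35.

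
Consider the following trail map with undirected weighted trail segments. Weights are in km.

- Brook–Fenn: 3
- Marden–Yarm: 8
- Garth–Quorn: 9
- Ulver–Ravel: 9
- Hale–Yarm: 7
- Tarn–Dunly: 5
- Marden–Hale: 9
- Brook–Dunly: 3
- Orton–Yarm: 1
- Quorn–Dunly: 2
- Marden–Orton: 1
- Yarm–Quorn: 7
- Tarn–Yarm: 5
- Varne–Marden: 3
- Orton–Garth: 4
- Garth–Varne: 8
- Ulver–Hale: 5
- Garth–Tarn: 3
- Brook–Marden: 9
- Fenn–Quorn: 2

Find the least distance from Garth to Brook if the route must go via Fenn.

14 km

Shortest Garth→Fenn: Garth → Quorn → Fenn = 11
Shortest Fenn→Brook: Fenn → Brook = 3
Total via Fenn: 11 + 3 = 14 km.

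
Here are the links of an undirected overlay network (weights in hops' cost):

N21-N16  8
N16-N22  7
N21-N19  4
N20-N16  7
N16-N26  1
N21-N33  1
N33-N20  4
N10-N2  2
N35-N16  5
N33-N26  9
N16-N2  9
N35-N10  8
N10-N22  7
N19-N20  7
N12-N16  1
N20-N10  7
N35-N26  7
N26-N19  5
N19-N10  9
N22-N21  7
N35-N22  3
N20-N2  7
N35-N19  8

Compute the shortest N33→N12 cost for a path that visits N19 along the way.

12 hops' cost

Shortest N33→N19: N33 → N21 → N19 = 5
Best N19 to N12: N19 → N26 → N16 → N12 costing 7
Total via N19: 5 + 7 = 12 hops' cost.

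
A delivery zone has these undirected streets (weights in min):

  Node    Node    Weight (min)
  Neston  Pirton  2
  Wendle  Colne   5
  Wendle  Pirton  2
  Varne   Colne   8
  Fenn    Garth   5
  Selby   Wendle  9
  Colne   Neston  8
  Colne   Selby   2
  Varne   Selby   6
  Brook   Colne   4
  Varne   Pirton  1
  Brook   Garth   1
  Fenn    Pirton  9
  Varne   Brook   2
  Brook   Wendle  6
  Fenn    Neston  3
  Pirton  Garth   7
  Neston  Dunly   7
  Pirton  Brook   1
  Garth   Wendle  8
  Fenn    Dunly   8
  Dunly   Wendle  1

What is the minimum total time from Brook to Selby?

Candidate routes:
Brook–Pirton–Varne–Selby: 1+1+6 = 8
Brook–Colne–Selby: 4+2 = 6
Brook–Varne–Selby: 2+6 = 8
The minimum is 6 min via Brook–Colne–Selby.

6 min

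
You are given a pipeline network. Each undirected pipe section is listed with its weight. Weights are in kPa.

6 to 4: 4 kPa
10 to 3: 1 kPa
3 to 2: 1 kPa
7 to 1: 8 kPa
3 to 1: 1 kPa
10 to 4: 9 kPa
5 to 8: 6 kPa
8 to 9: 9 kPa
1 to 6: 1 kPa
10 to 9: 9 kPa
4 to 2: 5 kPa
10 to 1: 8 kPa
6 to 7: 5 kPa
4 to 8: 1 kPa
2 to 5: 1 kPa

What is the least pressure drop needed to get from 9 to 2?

Settle nodes by increasing distance from 9:
9: 0
8: 9  (via 9)
10: 9  (via 9)
3: 10  (via 10)
4: 10  (via 8)
1: 11  (via 3)
2: 11  (via 3)
Shortest route: 9–10–3–2 = 11 kPa.

11 kPa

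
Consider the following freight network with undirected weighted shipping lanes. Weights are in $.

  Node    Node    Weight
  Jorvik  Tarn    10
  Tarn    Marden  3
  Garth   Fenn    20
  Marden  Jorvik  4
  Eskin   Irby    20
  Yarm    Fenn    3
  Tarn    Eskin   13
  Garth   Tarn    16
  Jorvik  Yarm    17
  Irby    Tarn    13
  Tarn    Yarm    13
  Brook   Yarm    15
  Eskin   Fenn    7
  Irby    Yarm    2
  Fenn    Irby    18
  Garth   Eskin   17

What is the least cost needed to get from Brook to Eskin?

$25

Enumerating some paths:
Brook → Yarm → Fenn → Eskin: 15+3+7 = 25
Brook → Yarm → Irby → Eskin: 15+2+20 = 37
Cheapest is Brook → Yarm → Fenn → Eskin at $25.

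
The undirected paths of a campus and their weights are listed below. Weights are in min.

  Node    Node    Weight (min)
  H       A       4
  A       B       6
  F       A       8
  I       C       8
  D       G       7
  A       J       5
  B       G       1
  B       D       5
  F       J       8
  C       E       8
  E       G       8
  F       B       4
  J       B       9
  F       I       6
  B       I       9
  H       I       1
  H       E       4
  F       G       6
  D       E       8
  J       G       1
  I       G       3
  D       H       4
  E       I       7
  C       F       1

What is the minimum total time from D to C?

10 min

Settle nodes by increasing distance from D:
D: 0
H: 4  (via D)
B: 5  (via D)
I: 5  (via H)
G: 6  (via B)
J: 7  (via G)
A: 8  (via H)
E: 8  (via D)
F: 9  (via B)
C: 10  (via F)
Shortest route: D–B–F–C = 10 min.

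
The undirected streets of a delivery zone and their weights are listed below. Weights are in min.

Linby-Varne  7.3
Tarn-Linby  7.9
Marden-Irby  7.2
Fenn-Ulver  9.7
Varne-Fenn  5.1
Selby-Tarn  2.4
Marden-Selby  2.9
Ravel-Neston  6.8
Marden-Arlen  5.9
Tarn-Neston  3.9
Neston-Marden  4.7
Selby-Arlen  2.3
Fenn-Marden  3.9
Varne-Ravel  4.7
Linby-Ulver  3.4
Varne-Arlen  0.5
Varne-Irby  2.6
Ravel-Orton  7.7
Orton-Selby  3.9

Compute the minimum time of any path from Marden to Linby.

13 min

Settle nodes by increasing distance from Marden:
Marden: 0
Selby: 2.9  (via Marden)
Fenn: 3.9  (via Marden)
Neston: 4.7  (via Marden)
Arlen: 5.2  (via Selby)
Tarn: 5.3  (via Selby)
Varne: 5.7  (via Arlen)
Orton: 6.8  (via Selby)
Irby: 7.2  (via Marden)
Ravel: 10.4  (via Varne)
Linby: 13  (via Varne)
Shortest route: Marden → Selby → Arlen → Varne → Linby = 13 min.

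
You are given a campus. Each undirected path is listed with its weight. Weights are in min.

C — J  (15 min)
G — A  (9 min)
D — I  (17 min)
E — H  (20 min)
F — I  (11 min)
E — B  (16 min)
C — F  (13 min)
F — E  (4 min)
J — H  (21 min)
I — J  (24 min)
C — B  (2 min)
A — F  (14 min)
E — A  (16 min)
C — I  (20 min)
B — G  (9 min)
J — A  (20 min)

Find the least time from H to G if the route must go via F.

Shortest H→F: H–E–F = 24
Shortest F→G: F–A–G = 23
Total via F: 24 + 23 = 47 min.

47 min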